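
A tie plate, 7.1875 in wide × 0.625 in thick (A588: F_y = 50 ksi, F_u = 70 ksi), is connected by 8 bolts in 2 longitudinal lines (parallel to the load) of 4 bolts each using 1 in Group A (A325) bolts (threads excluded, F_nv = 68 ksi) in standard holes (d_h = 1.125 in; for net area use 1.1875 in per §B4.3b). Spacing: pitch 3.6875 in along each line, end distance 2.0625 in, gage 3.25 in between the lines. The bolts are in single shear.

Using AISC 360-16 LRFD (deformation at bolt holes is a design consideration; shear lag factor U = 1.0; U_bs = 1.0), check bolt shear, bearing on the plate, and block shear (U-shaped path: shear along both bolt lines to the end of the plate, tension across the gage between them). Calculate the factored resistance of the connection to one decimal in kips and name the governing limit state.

Bolt shear: A_b = π(1)²/4 = 0.7854 in². φR_n = 0.75 × 68 × 0.7854 × 8 × 1 = 320.4 kips.
Bearing (0.625 in plate, F_u = 70 ksi): end bolts L_c = 2.0625 − 1.125/2 = 1.5, R_n = min(1.2×1.5×0.625×70, 2.4×1×0.625×70) = 78.75 kips/bolt; interior L_c = 3.6875 − 1.125 = 2.5625, R_n = 105 kips/bolt. φR_n = 0.75 × (2×78.75 + 6×105) = 590.6 kips.
Block shear: shear path 2×[2.0625+3×3.6875] = 2×13.125 in, A_gv = 16.406, A_nv = 2×(13.125 − 3.5×1.1875)×0.625 = 11.211 in²; tension across gage: (3.25 − 1×1.1875)×0.625 = 1.2891 in². R_n = min(0.6×70×11.211, 0.6×50×16.406) + 1.0×70×1.2891 = min(470.86, 492.18) + 90.237 = 561.1 kips. φR_n = 0.75 × 561.1 = 420.8 kips.
Governing: min(320.4, 590.6, 420.8) = 320.4 kips → bolt shear.

320.4 kips (bolt shear governs)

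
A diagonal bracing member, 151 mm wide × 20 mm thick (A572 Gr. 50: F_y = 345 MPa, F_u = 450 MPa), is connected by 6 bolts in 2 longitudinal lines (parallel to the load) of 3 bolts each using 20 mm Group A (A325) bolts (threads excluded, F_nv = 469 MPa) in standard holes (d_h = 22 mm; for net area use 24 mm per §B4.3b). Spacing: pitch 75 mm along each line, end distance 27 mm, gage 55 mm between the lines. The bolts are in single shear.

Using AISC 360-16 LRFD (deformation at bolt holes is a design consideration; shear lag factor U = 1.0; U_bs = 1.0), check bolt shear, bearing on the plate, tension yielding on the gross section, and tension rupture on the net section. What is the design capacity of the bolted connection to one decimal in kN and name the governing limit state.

663.0 kN (bolt shear governs)

Bolt shear: A_b = π(20)²/4 = 314.16 mm². φR_n = 0.75 × 469 × 314.16 × 6 × 1 = 663.0 kN.
Bearing (20 mm plate, F_u = 450 MPa): end bolts L_c = 27 − 22/2 = 16, R_n = min(1.2×16×20×450, 2.4×20×20×450) = 172.8 kN/bolt; interior L_c = 75 − 22 = 53, R_n = 432 kN/bolt. φR_n = 0.75 × (2×172.8 + 4×432) = 1555.2 kN.
Tension yield (gross): A_g = 151×20 = 3020 mm². φR_n = 0.90 × 345 × 3020 = 937.7 kN.
Tension rupture (net): A_n = (151 − 2×24)×20 = 2060 mm² (U = 1.0, A_e = A_n). φR_n = 0.75 × 450 × 2060 = 695.3 kN.
Governing: min(663.0, 1555.2, 937.7, 695.3) = 663.0 kN → bolt shear.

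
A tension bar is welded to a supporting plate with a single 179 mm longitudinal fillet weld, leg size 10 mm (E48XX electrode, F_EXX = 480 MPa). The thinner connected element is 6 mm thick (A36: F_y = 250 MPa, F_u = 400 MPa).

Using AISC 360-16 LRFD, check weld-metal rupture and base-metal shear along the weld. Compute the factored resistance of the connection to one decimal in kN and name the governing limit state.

161.1 kN (base-metal shear governs)

Weld metal: throat = 0.707×10 = 7.07 mm, L = 179 mm. φR_n = 0.75 × 0.6 × 480 × 7.07 × 179 = 273.4 kN.
Base metal shear (6 mm plate): yield φR_n = 1.0×0.6×250×6×179 = 161.1 kN; rupture φR_n = 0.75×0.6×400×6×179 = 193.3 kN; take 161.1 kN (yield).
Governing: min(273.4, 161.1) = 161.1 kN → base-metal shear.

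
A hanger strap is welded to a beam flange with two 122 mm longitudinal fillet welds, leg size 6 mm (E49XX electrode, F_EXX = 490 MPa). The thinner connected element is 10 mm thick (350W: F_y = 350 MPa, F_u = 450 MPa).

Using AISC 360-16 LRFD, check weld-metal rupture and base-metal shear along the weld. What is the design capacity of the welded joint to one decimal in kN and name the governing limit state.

228.2 kN (weld metal governs)

Weld metal: throat = 0.707×6 = 4.242 mm, L = 2×122 = 244 mm. φR_n = 0.75 × 0.6 × 490 × 4.242 × 244 = 228.2 kN.
Base metal shear (10 mm plate): yield φR_n = 1.0×0.6×350×10×244 = 512.4 kN; rupture φR_n = 0.75×0.6×450×10×244 = 494.1 kN; take 494.1 kN (rupture).
Governing: min(228.2, 494.1) = 228.2 kN → weld metal.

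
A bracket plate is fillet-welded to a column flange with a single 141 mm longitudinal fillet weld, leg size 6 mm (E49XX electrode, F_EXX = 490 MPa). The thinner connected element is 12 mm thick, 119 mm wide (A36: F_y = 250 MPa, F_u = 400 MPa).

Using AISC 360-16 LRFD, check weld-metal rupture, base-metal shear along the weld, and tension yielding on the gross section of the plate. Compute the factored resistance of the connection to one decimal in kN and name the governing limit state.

131.9 kN (weld metal governs)

Weld metal: throat = 0.707×6 = 4.242 mm, L = 141 mm. φR_n = 0.75 × 0.6 × 490 × 4.242 × 141 = 131.9 kN.
Base metal shear (12 mm plate): yield φR_n = 1.0×0.6×250×12×141 = 253.8 kN; rupture φR_n = 0.75×0.6×400×12×141 = 304.6 kN; take 253.8 kN (yield).
Tension yield (gross): A_g = 119×12 = 1428 mm². φR_n = 0.90 × 250 × 1428 = 321.3 kN.
Governing: min(131.9, 253.8, 321.3) = 131.9 kN → weld metal.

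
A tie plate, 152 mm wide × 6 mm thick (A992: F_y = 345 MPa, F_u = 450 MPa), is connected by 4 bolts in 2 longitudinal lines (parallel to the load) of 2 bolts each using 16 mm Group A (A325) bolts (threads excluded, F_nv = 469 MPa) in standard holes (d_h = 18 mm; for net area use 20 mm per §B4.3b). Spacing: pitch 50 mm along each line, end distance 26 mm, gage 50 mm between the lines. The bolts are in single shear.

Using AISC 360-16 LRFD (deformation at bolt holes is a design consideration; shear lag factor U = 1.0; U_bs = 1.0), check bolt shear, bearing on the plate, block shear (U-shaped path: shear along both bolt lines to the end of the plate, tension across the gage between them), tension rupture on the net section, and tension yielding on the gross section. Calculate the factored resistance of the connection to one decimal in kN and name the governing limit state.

Bolt shear: A_b = π(16)²/4 = 201.06 mm². φR_n = 0.75 × 469 × 201.06 × 4 × 1 = 282.9 kN.
Bearing (6 mm plate, F_u = 450 MPa): end bolts L_c = 26 − 18/2 = 17, R_n = min(1.2×17×6×450, 2.4×16×6×450) = 55.08 kN/bolt; interior L_c = 50 − 18 = 32, R_n = 103.68 kN/bolt. φR_n = 0.75 × (2×55.08 + 2×103.68) = 238.1 kN.
Block shear: shear path 2×[26+1×50] = 2×76 mm, A_gv = 912, A_nv = 2×(76 − 1.5×20)×6 = 552 mm²; tension across gage: (50 − 1×20)×6 = 180 mm². R_n = min(0.6×450×552, 0.6×345×912) + 1.0×450×180 = min(149.04, 188.78) + 81 = 230.04 kN. φR_n = 0.75 × 230.04 = 172.5 kN.
Tension rupture (net): A_n = (152 − 2×20)×6 = 672 mm² (U = 1.0, A_e = A_n). φR_n = 0.75 × 450 × 672 = 226.8 kN.
Tension yield (gross): A_g = 152×6 = 912 mm². φR_n = 0.90 × 345 × 912 = 283.2 kN.
Governing: min(282.9, 238.1, 172.5, 226.8, 283.2) = 172.5 kN → block shear.

172.5 kN (block shear governs)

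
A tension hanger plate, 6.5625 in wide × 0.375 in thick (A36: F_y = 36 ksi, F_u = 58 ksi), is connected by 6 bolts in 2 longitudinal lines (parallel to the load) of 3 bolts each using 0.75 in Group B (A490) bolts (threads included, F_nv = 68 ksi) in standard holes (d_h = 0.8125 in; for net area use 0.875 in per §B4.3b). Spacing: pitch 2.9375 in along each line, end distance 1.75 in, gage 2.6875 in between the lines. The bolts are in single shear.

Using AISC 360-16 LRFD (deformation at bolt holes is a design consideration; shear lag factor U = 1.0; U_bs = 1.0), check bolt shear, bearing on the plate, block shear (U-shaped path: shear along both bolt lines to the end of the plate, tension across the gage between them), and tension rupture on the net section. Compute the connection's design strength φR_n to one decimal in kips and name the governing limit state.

Bolt shear: A_b = π(0.75)²/4 = 0.44179 in². φR_n = 0.75 × 68 × 0.44179 × 6 × 1 = 135.2 kips.
Bearing (0.375 in plate, F_u = 58 ksi): end bolts L_c = 1.75 − 0.8125/2 = 1.34375, R_n = min(1.2×1.34375×0.375×58, 2.4×0.75×0.375×58) = 35.072 kips/bolt; interior L_c = 2.9375 − 0.8125 = 2.125, R_n = 39.15 kips/bolt. φR_n = 0.75 × (2×35.072 + 4×39.15) = 170.1 kips.
Block shear: shear path 2×[1.75+2×2.9375] = 2×7.625 in, A_gv = 5.7188, A_nv = 2×(7.625 − 2.5×0.875)×0.375 = 4.0781 in²; tension across gage: (2.6875 − 1×0.875)×0.375 = 0.67969 in². R_n = min(0.6×58×4.0781, 0.6×36×5.7188) + 1.0×58×0.67969 = min(141.92, 123.53) + 39.422 = 162.95 kips. φR_n = 0.75 × 162.95 = 122.2 kips.
Tension rupture (net): A_n = (6.5625 − 2×0.875)×0.375 = 1.8047 in² (U = 1.0, A_e = A_n). φR_n = 0.75 × 58 × 1.8047 = 78.5 kips.
Governing: min(135.2, 170.1, 122.2, 78.5) = 78.5 kips → net-section rupture.

78.5 kips (net-section rupture governs)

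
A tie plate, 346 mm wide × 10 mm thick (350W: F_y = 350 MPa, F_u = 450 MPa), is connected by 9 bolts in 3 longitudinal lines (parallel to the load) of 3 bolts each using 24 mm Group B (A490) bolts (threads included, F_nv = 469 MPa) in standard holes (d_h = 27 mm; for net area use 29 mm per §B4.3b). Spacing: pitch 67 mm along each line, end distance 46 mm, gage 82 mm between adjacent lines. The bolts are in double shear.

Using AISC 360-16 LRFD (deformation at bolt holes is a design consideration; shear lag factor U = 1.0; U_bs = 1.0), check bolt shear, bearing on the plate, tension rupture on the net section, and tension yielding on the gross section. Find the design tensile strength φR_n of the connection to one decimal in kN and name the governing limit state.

874.1 kN (net-section rupture governs)

Bolt shear: A_b = π(24)²/4 = 452.39 mm². φR_n = 0.75 × 469 × 452.39 × 9 × 2 = 2864.3 kN.
Bearing (10 mm plate, F_u = 450 MPa): end bolts L_c = 46 − 27/2 = 32.5, R_n = min(1.2×32.5×10×450, 2.4×24×10×450) = 175.5 kN/bolt; interior L_c = 67 − 27 = 40, R_n = 216 kN/bolt. φR_n = 0.75 × (3×175.5 + 6×216) = 1366.9 kN.
Tension rupture (net): A_n = (346 − 3×29)×10 = 2590 mm² (U = 1.0, A_e = A_n). φR_n = 0.75 × 450 × 2590 = 874.1 kN.
Tension yield (gross): A_g = 346×10 = 3460 mm². φR_n = 0.90 × 350 × 3460 = 1089.9 kN.
Governing: min(2864.3, 1366.9, 874.1, 1089.9) = 874.1 kN → net-section rupture.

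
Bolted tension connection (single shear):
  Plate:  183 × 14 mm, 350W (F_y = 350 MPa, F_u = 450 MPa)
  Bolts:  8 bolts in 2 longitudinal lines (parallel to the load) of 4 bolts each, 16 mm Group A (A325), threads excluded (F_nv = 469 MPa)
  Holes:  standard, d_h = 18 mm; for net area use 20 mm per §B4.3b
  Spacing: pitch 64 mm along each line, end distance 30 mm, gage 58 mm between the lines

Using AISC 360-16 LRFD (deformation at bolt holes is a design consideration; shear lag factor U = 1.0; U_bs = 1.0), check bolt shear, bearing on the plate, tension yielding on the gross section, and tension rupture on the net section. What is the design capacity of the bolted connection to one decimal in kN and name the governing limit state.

Bolt shear: A_b = π(16)²/4 = 201.06 mm². φR_n = 0.75 × 469 × 201.06 × 8 × 1 = 565.8 kN.
Bearing (14 mm plate, F_u = 450 MPa): end bolts L_c = 30 − 18/2 = 21, R_n = min(1.2×21×14×450, 2.4×16×14×450) = 158.76 kN/bolt; interior L_c = 64 − 18 = 46, R_n = 241.92 kN/bolt. φR_n = 0.75 × (2×158.76 + 6×241.92) = 1326.8 kN.
Tension yield (gross): A_g = 183×14 = 2562 mm². φR_n = 0.90 × 350 × 2562 = 807.0 kN.
Tension rupture (net): A_n = (183 − 2×20)×14 = 2002 mm² (U = 1.0, A_e = A_n). φR_n = 0.75 × 450 × 2002 = 675.7 kN.
Governing: min(565.8, 1326.8, 807.0, 675.7) = 565.8 kN → bolt shear.

565.8 kN (bolt shear governs)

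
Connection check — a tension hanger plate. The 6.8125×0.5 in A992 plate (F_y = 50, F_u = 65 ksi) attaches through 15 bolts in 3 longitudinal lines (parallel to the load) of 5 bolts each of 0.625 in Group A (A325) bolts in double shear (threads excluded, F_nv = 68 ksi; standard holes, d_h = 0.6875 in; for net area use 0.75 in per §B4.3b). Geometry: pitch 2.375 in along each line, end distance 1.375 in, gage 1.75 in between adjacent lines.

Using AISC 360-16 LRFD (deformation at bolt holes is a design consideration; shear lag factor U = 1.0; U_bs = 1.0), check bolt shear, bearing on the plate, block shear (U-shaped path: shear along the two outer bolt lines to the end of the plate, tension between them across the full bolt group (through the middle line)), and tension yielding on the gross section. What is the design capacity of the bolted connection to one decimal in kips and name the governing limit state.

Bolt shear: A_b = π(0.625)²/4 = 0.3068 in². φR_n = 0.75 × 68 × 0.3068 × 15 × 2 = 469.4 kips.
Bearing (0.5 in plate, F_u = 65 ksi): end bolts L_c = 1.375 − 0.6875/2 = 1.03125, R_n = min(1.2×1.03125×0.5×65, 2.4×0.625×0.5×65) = 40.219 kips/bolt; interior L_c = 2.375 − 0.6875 = 1.6875, R_n = 48.75 kips/bolt. φR_n = 0.75 × (3×40.219 + 12×48.75) = 529.2 kips.
Block shear: shear path 2×[1.375+4×2.375] = 2×10.875 in, A_gv = 10.875, A_nv = 2×(10.875 − 4.5×0.75)×0.5 = 7.5 in²; tension across gage: (3.5 − 2×0.75)×0.5 = 1 in². R_n = min(0.6×65×7.5, 0.6×50×10.875) + 1.0×65×1 = min(292.5, 326.25) + 65 = 357.5 kips. φR_n = 0.75 × 357.5 = 268.1 kips.
Tension yield (gross): A_g = 6.8125×0.5 = 3.4063 in². φR_n = 0.90 × 50 × 3.4063 = 153.3 kips.
Governing: min(469.4, 529.2, 268.1, 153.3) = 153.3 kips → gross-section yield.

153.3 kips (gross-section yield governs)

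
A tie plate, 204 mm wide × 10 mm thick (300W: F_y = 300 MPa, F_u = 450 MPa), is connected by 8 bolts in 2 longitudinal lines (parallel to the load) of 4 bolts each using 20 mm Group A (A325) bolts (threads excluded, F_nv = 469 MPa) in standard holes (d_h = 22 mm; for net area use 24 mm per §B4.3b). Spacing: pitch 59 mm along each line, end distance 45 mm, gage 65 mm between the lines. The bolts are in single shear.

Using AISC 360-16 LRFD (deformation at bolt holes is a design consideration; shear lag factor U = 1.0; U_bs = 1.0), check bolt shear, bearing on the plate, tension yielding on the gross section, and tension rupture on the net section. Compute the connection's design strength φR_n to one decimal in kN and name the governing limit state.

526.5 kN (net-section rupture governs)

Bolt shear: A_b = π(20)²/4 = 314.16 mm². φR_n = 0.75 × 469 × 314.16 × 8 × 1 = 884.0 kN.
Bearing (10 mm plate, F_u = 450 MPa): end bolts L_c = 45 − 22/2 = 34, R_n = min(1.2×34×10×450, 2.4×20×10×450) = 183.6 kN/bolt; interior L_c = 59 − 22 = 37, R_n = 199.8 kN/bolt. φR_n = 0.75 × (2×183.6 + 6×199.8) = 1174.5 kN.
Tension yield (gross): A_g = 204×10 = 2040 mm². φR_n = 0.90 × 300 × 2040 = 550.8 kN.
Tension rupture (net): A_n = (204 − 2×24)×10 = 1560 mm² (U = 1.0, A_e = A_n). φR_n = 0.75 × 450 × 1560 = 526.5 kN.
Governing: min(884.0, 1174.5, 550.8, 526.5) = 526.5 kN → net-section rupture.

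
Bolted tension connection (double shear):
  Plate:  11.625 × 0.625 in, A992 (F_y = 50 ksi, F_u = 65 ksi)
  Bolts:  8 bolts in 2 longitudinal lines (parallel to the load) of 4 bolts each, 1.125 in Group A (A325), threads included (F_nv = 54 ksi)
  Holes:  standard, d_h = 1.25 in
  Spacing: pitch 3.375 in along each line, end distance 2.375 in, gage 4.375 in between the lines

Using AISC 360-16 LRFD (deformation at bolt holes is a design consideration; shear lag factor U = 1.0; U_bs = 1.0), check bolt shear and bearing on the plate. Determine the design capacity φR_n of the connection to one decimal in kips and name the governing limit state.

Bolt shear: A_b = π(1.125)²/4 = 0.99402 in². φR_n = 0.75 × 54 × 0.99402 × 8 × 2 = 644.1 kips.
Bearing (0.625 in plate, F_u = 65 ksi): end bolts L_c = 2.375 − 1.25/2 = 1.75, R_n = min(1.2×1.75×0.625×65, 2.4×1.125×0.625×65) = 85.313 kips/bolt; interior L_c = 3.375 − 1.25 = 2.125, R_n = 103.59 kips/bolt. φR_n = 0.75 × (2×85.313 + 6×103.59) = 594.1 kips.
Governing: min(644.1, 594.1) = 594.1 kips → bearing.

594.1 kips (bearing governs)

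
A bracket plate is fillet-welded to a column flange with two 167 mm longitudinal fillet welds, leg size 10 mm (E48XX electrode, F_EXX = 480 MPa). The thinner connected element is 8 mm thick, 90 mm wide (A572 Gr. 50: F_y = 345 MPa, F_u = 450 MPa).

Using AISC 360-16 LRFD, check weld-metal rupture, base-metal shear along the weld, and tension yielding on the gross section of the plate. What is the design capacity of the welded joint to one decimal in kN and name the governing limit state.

Weld metal: throat = 0.707×10 = 7.07 mm, L = 2×167 = 334 mm. φR_n = 0.75 × 0.6 × 480 × 7.07 × 334 = 510.1 kN.
Base metal shear (8 mm plate): yield φR_n = 1.0×0.6×345×8×334 = 553.1 kN; rupture φR_n = 0.75×0.6×450×8×334 = 541.1 kN; take 541.1 kN (rupture).
Tension yield (gross): A_g = 90×8 = 720 mm². φR_n = 0.90 × 345 × 720 = 223.6 kN.
Governing: min(510.1, 541.1, 223.6) = 223.6 kN → gross-section yield.

223.6 kN (gross-section yield governs)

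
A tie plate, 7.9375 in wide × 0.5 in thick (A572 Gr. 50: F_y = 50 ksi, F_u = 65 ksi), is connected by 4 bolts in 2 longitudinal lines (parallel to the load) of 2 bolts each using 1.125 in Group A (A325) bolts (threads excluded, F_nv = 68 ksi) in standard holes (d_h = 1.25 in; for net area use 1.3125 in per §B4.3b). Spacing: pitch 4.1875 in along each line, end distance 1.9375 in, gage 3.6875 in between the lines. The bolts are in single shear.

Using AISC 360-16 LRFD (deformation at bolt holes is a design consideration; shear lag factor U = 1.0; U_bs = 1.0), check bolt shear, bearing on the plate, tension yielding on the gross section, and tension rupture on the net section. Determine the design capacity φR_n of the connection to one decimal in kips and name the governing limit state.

129.5 kips (net-section rupture governs)

Bolt shear: A_b = π(1.125)²/4 = 0.99402 in². φR_n = 0.75 × 68 × 0.99402 × 4 × 1 = 202.8 kips.
Bearing (0.5 in plate, F_u = 65 ksi): end bolts L_c = 1.9375 − 1.25/2 = 1.3125, R_n = min(1.2×1.3125×0.5×65, 2.4×1.125×0.5×65) = 51.188 kips/bolt; interior L_c = 4.1875 − 1.25 = 2.9375, R_n = 87.75 kips/bolt. φR_n = 0.75 × (2×51.188 + 2×87.75) = 208.4 kips.
Tension yield (gross): A_g = 7.9375×0.5 = 3.9688 in². φR_n = 0.90 × 50 × 3.9688 = 178.6 kips.
Tension rupture (net): A_n = (7.9375 − 2×1.3125)×0.5 = 2.6563 in² (U = 1.0, A_e = A_n). φR_n = 0.75 × 65 × 2.6563 = 129.5 kips.
Governing: min(202.8, 208.4, 178.6, 129.5) = 129.5 kips → net-section rupture.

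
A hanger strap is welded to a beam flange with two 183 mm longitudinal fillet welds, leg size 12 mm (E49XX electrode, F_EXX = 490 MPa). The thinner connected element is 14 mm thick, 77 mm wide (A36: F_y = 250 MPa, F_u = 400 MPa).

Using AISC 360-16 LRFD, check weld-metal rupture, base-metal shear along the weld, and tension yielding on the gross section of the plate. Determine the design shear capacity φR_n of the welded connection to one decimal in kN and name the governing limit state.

Weld metal: throat = 0.707×12 = 8.484 mm, L = 2×183 = 366 mm. φR_n = 0.75 × 0.6 × 490 × 8.484 × 366 = 684.7 kN.
Base metal shear (14 mm plate): yield φR_n = 1.0×0.6×250×14×366 = 768.6 kN; rupture φR_n = 0.75×0.6×400×14×366 = 922.3 kN; take 768.6 kN (yield).
Tension yield (gross): A_g = 77×14 = 1078 mm². φR_n = 0.90 × 250 × 1078 = 242.6 kN.
Governing: min(684.7, 768.6, 242.6) = 242.6 kN → gross-section yield.

242.6 kN (gross-section yield governs)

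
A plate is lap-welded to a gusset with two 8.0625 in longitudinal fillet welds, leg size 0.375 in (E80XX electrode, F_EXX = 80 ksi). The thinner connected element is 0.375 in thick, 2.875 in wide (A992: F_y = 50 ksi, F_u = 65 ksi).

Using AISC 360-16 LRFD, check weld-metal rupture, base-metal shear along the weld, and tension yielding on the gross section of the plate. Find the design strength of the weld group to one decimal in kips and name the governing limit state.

48.5 kips (gross-section yield governs)

Weld metal: throat = 0.707×0.375 = 0.26513 in, L = 2×8.0625 = 16.125 in. φR_n = 0.75 × 0.6 × 80 × 0.26513 × 16.125 = 153.9 kips.
Base metal shear (0.375 in plate): yield φR_n = 1.0×0.6×50×0.375×16.125 = 181.4 kips; rupture φR_n = 0.75×0.6×65×0.375×16.125 = 176.9 kips; take 176.9 kips (rupture).
Tension yield (gross): A_g = 2.875×0.375 = 1.0781 in². φR_n = 0.90 × 50 × 1.0781 = 48.5 kips.
Governing: min(153.9, 176.9, 48.5) = 48.5 kips → gross-section yield.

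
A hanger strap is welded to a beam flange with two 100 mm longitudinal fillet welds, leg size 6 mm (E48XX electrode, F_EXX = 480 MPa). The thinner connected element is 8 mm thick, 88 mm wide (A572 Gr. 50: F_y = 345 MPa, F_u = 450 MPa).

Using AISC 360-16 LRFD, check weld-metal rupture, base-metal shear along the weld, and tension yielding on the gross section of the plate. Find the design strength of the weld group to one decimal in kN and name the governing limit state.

183.3 kN (weld metal governs)

Weld metal: throat = 0.707×6 = 4.242 mm, L = 2×100 = 200 mm. φR_n = 0.75 × 0.6 × 480 × 4.242 × 200 = 183.3 kN.
Base metal shear (8 mm plate): yield φR_n = 1.0×0.6×345×8×200 = 331.2 kN; rupture φR_n = 0.75×0.6×450×8×200 = 324.0 kN; take 324.0 kN (rupture).
Tension yield (gross): A_g = 88×8 = 704 mm². φR_n = 0.90 × 345 × 704 = 218.6 kN.
Governing: min(183.3, 324.0, 218.6) = 183.3 kN → weld metal.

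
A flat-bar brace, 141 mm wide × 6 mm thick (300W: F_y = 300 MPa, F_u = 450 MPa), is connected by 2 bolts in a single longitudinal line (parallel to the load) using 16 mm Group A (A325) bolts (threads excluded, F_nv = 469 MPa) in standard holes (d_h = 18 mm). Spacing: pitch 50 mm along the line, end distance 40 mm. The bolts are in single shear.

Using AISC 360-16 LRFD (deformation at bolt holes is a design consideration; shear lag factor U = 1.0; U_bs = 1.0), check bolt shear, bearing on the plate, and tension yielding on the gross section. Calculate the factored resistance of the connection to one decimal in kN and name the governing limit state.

Bolt shear: A_b = π(16)²/4 = 201.06 mm². φR_n = 0.75 × 469 × 201.06 × 2 × 1 = 141.4 kN.
Bearing (6 mm plate, F_u = 450 MPa): end bolts L_c = 40 − 18/2 = 31, R_n = min(1.2×31×6×450, 2.4×16×6×450) = 100.44 kN/bolt; interior L_c = 50 − 18 = 32, R_n = 103.68 kN/bolt. φR_n = 0.75 × (1×100.44 + 1×103.68) = 153.1 kN.
Tension yield (gross): A_g = 141×6 = 846 mm². φR_n = 0.90 × 300 × 846 = 228.4 kN.
Governing: min(141.4, 153.1, 228.4) = 141.4 kN → bolt shear.

141.4 kN (bolt shear governs)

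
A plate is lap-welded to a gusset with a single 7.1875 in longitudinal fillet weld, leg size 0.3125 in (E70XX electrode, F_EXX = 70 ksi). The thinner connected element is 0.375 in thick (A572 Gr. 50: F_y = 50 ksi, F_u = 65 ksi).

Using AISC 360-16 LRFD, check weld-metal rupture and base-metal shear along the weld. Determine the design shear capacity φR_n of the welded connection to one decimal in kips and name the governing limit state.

50.0 kips (weld metal governs)

Weld metal: throat = 0.707×0.3125 = 0.22094 in, L = 7.1875 in. φR_n = 0.75 × 0.6 × 70 × 0.22094 × 7.1875 = 50.0 kips.
Base metal shear (0.375 in plate): yield φR_n = 1.0×0.6×50×0.375×7.1875 = 80.9 kips; rupture φR_n = 0.75×0.6×65×0.375×7.1875 = 78.8 kips; take 78.8 kips (rupture).
Governing: min(50.0, 78.8) = 50.0 kips → weld metal.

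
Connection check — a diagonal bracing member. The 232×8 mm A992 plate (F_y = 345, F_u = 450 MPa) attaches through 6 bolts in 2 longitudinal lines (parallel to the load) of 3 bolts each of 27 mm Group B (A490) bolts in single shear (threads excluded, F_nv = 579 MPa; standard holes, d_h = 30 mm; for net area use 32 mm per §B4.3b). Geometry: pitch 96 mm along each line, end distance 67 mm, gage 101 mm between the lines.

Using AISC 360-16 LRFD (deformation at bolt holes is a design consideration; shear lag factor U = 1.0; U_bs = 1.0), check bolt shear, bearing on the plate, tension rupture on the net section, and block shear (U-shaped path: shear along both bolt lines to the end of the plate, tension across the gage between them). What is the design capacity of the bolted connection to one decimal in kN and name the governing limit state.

Bolt shear: A_b = π(27)²/4 = 572.56 mm². φR_n = 0.75 × 579 × 572.56 × 6 × 1 = 1491.8 kN.
Bearing (8 mm plate, F_u = 450 MPa): end bolts L_c = 67 − 30/2 = 52, R_n = min(1.2×52×8×450, 2.4×27×8×450) = 224.64 kN/bolt; interior L_c = 96 − 30 = 66, R_n = 233.28 kN/bolt. φR_n = 0.75 × (2×224.64 + 4×233.28) = 1036.8 kN.
Tension rupture (net): A_n = (232 − 2×32)×8 = 1344 mm² (U = 1.0, A_e = A_n). φR_n = 0.75 × 450 × 1344 = 453.6 kN.
Block shear: shear path 2×[67+2×96] = 2×259 mm, A_gv = 4144, A_nv = 2×(259 − 2.5×32)×8 = 2864 mm²; tension across gage: (101 − 1×32)×8 = 552 mm². R_n = min(0.6×450×2864, 0.6×345×4144) + 1.0×450×552 = min(773.28, 857.81) + 248.4 = 1021.7 kN. φR_n = 0.75 × 1021.7 = 766.3 kN.
Governing: min(1491.8, 1036.8, 453.6, 766.3) = 453.6 kN → net-section rupture.

453.6 kN (net-section rupture governs)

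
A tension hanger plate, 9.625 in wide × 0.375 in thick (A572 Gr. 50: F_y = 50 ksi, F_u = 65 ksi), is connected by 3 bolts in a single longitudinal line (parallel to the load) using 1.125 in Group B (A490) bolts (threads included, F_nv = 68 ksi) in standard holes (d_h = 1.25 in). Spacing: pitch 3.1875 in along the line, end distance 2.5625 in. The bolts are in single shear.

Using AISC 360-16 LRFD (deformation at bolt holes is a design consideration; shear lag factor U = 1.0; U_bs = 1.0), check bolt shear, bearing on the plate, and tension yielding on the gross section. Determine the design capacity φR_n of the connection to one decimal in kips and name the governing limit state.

Bolt shear: A_b = π(1.125)²/4 = 0.99402 in². φR_n = 0.75 × 68 × 0.99402 × 3 × 1 = 152.1 kips.
Bearing (0.375 in plate, F_u = 65 ksi): end bolts L_c = 2.5625 − 1.25/2 = 1.9375, R_n = min(1.2×1.9375×0.375×65, 2.4×1.125×0.375×65) = 56.672 kips/bolt; interior L_c = 3.1875 − 1.25 = 1.9375, R_n = 56.672 kips/bolt. φR_n = 0.75 × (1×56.672 + 2×56.672) = 127.5 kips.
Tension yield (gross): A_g = 9.625×0.375 = 3.6094 in². φR_n = 0.90 × 50 × 3.6094 = 162.4 kips.
Governing: min(152.1, 127.5, 162.4) = 127.5 kips → bearing.

127.5 kips (bearing governs)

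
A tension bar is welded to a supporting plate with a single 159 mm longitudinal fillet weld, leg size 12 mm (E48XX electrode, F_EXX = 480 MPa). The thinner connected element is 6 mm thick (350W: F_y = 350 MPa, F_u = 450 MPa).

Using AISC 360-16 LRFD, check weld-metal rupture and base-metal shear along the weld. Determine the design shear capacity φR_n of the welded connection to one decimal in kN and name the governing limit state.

Weld metal: throat = 0.707×12 = 8.484 mm, L = 159 mm. φR_n = 0.75 × 0.6 × 480 × 8.484 × 159 = 291.4 kN.
Base metal shear (6 mm plate): yield φR_n = 1.0×0.6×350×6×159 = 200.3 kN; rupture φR_n = 0.75×0.6×450×6×159 = 193.2 kN; take 193.2 kN (rupture).
Governing: min(291.4, 193.2) = 193.2 kN → base-metal shear.

193.2 kN (base-metal shear governs)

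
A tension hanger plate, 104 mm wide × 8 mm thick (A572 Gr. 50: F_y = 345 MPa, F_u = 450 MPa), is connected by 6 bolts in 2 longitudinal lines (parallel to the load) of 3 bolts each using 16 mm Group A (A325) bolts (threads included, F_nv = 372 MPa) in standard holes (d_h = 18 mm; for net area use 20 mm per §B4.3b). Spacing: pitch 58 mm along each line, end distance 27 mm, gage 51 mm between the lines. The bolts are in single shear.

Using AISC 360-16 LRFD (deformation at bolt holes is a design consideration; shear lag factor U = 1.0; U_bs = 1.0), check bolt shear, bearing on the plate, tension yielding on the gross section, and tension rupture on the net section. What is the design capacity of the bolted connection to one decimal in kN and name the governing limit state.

Bolt shear: A_b = π(16)²/4 = 201.06 mm². φR_n = 0.75 × 372 × 201.06 × 6 × 1 = 336.6 kN.
Bearing (8 mm plate, F_u = 450 MPa): end bolts L_c = 27 − 18/2 = 18, R_n = min(1.2×18×8×450, 2.4×16×8×450) = 77.76 kN/bolt; interior L_c = 58 − 18 = 40, R_n = 138.24 kN/bolt. φR_n = 0.75 × (2×77.76 + 4×138.24) = 531.4 kN.
Tension yield (gross): A_g = 104×8 = 832 mm². φR_n = 0.90 × 345 × 832 = 258.3 kN.
Tension rupture (net): A_n = (104 − 2×20)×8 = 512 mm² (U = 1.0, A_e = A_n). φR_n = 0.75 × 450 × 512 = 172.8 kN.
Governing: min(336.6, 531.4, 258.3, 172.8) = 172.8 kN → net-section rupture.

172.8 kN (net-section rupture governs)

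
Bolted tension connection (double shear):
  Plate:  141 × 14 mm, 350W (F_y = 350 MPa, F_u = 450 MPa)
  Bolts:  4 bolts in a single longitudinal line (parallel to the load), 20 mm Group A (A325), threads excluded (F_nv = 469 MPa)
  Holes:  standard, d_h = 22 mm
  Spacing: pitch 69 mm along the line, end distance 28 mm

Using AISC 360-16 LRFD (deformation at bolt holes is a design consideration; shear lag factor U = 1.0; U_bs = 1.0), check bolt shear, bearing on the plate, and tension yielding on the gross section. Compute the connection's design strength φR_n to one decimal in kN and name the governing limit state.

Bolt shear: A_b = π(20)²/4 = 314.16 mm². φR_n = 0.75 × 469 × 314.16 × 4 × 2 = 884.0 kN.
Bearing (14 mm plate, F_u = 450 MPa): end bolts L_c = 28 − 22/2 = 17, R_n = min(1.2×17×14×450, 2.4×20×14×450) = 128.52 kN/bolt; interior L_c = 69 − 22 = 47, R_n = 302.4 kN/bolt. φR_n = 0.75 × (1×128.52 + 3×302.4) = 776.8 kN.
Tension yield (gross): A_g = 141×14 = 1974 mm². φR_n = 0.90 × 350 × 1974 = 621.8 kN.
Governing: min(884.0, 776.8, 621.8) = 621.8 kN → gross-section yield.

621.8 kN (gross-section yield governs)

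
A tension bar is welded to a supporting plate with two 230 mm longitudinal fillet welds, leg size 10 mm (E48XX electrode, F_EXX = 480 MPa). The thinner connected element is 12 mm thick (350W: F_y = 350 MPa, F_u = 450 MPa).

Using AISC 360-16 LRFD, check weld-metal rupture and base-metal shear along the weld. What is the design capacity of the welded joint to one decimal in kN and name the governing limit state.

Weld metal: throat = 0.707×10 = 7.07 mm, L = 2×230 = 460 mm. φR_n = 0.75 × 0.6 × 480 × 7.07 × 460 = 702.5 kN.
Base metal shear (12 mm plate): yield φR_n = 1.0×0.6×350×12×460 = 1159.2 kN; rupture φR_n = 0.75×0.6×450×12×460 = 1117.8 kN; take 1117.8 kN (rupture).
Governing: min(702.5, 1117.8) = 702.5 kN → weld metal.

702.5 kN (weld metal governs)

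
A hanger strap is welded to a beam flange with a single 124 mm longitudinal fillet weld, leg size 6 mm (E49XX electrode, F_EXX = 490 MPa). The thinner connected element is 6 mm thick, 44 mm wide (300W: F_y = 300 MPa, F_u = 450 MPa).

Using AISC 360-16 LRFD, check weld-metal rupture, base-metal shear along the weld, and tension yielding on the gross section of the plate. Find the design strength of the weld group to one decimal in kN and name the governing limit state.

71.3 kN (gross-section yield governs)

Weld metal: throat = 0.707×6 = 4.242 mm, L = 124 mm. φR_n = 0.75 × 0.6 × 490 × 4.242 × 124 = 116.0 kN.
Base metal shear (6 mm plate): yield φR_n = 1.0×0.6×300×6×124 = 133.9 kN; rupture φR_n = 0.75×0.6×450×6×124 = 150.7 kN; take 133.9 kN (yield).
Tension yield (gross): A_g = 44×6 = 264 mm². φR_n = 0.90 × 300 × 264 = 71.3 kN.
Governing: min(116.0, 133.9, 71.3) = 71.3 kN → gross-section yield.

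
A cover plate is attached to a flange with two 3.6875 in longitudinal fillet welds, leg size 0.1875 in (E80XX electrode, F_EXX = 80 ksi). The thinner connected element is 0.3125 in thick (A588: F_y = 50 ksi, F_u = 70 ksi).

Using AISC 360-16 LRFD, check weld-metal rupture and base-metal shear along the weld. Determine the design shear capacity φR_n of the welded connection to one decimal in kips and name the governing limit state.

35.2 kips (weld metal governs)

Weld metal: throat = 0.707×0.1875 = 0.13256 in, L = 2×3.6875 = 7.375 in. φR_n = 0.75 × 0.6 × 80 × 0.13256 × 7.375 = 35.2 kips.
Base metal shear (0.3125 in plate): yield φR_n = 1.0×0.6×50×0.3125×7.375 = 69.1 kips; rupture φR_n = 0.75×0.6×70×0.3125×7.375 = 72.6 kips; take 69.1 kips (yield).
Governing: min(35.2, 69.1) = 35.2 kips → weld metal.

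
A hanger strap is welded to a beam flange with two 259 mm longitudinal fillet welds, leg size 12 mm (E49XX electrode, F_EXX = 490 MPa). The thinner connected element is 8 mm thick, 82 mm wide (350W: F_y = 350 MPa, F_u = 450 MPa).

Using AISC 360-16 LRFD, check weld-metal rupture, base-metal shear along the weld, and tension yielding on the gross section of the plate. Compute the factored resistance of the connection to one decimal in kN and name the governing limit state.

206.6 kN (gross-section yield governs)

Weld metal: throat = 0.707×12 = 8.484 mm, L = 2×259 = 518 mm. φR_n = 0.75 × 0.6 × 490 × 8.484 × 518 = 969.0 kN.
Base metal shear (8 mm plate): yield φR_n = 1.0×0.6×350×8×518 = 870.2 kN; rupture φR_n = 0.75×0.6×450×8×518 = 839.2 kN; take 839.2 kN (rupture).
Tension yield (gross): A_g = 82×8 = 656 mm². φR_n = 0.90 × 350 × 656 = 206.6 kN.
Governing: min(969.0, 839.2, 206.6) = 206.6 kN → gross-section yield.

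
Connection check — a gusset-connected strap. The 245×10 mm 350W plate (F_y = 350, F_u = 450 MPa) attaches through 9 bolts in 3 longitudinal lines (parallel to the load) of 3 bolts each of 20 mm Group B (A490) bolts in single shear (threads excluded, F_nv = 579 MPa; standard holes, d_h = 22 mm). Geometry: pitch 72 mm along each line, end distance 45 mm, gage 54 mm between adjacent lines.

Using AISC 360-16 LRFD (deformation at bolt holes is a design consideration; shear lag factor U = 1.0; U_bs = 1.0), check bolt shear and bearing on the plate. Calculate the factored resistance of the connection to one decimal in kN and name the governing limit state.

Bolt shear: A_b = π(20)²/4 = 314.16 mm². φR_n = 0.75 × 579 × 314.16 × 9 × 1 = 1227.8 kN.
Bearing (10 mm plate, F_u = 450 MPa): end bolts L_c = 45 − 22/2 = 34, R_n = min(1.2×34×10×450, 2.4×20×10×450) = 183.6 kN/bolt; interior L_c = 72 − 22 = 50, R_n = 216 kN/bolt. φR_n = 0.75 × (3×183.6 + 6×216) = 1385.1 kN.
Governing: min(1227.8, 1385.1) = 1227.8 kN → bolt shear.

1227.8 kN (bolt shear governs)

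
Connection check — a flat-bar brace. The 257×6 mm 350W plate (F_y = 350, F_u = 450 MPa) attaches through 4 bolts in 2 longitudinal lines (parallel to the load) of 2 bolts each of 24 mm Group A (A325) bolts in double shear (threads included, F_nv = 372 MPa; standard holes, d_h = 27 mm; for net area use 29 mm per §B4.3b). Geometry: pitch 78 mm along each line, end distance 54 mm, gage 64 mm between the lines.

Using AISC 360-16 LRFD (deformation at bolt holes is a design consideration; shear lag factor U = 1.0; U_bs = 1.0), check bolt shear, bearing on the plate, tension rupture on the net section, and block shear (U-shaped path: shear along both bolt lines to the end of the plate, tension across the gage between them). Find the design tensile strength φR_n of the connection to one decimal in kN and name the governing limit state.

Bolt shear: A_b = π(24)²/4 = 452.39 mm². φR_n = 0.75 × 372 × 452.39 × 4 × 2 = 1009.7 kN.
Bearing (6 mm plate, F_u = 450 MPa): end bolts L_c = 54 − 27/2 = 40.5, R_n = min(1.2×40.5×6×450, 2.4×24×6×450) = 131.22 kN/bolt; interior L_c = 78 − 27 = 51, R_n = 155.52 kN/bolt. φR_n = 0.75 × (2×131.22 + 2×155.52) = 430.1 kN.
Tension rupture (net): A_n = (257 − 2×29)×6 = 1194 mm² (U = 1.0, A_e = A_n). φR_n = 0.75 × 450 × 1194 = 403.0 kN.
Block shear: shear path 2×[54+1×78] = 2×132 mm, A_gv = 1584, A_nv = 2×(132 − 1.5×29)×6 = 1062 mm²; tension across gage: (64 − 1×29)×6 = 210 mm². R_n = min(0.6×450×1062, 0.6×350×1584) + 1.0×450×210 = min(286.74, 332.64) + 94.5 = 381.24 kN. φR_n = 0.75 × 381.24 = 285.9 kN.
Governing: min(1009.7, 430.1, 403.0, 285.9) = 285.9 kN → block shear.

285.9 kN (block shear governs)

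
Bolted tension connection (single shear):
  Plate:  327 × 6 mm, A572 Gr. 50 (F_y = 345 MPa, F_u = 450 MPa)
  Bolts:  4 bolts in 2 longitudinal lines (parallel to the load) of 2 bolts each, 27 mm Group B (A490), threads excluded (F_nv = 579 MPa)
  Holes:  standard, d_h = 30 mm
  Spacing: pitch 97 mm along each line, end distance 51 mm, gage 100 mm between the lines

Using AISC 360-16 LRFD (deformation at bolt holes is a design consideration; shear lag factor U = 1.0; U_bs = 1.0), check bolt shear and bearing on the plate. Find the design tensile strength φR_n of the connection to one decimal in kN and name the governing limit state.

437.4 kN (bearing governs)

Bolt shear: A_b = π(27)²/4 = 572.56 mm². φR_n = 0.75 × 579 × 572.56 × 4 × 1 = 994.5 kN.
Bearing (6 mm plate, F_u = 450 MPa): end bolts L_c = 51 − 30/2 = 36, R_n = min(1.2×36×6×450, 2.4×27×6×450) = 116.64 kN/bolt; interior L_c = 97 − 30 = 67, R_n = 174.96 kN/bolt. φR_n = 0.75 × (2×116.64 + 2×174.96) = 437.4 kN.
Governing: min(994.5, 437.4) = 437.4 kN → bearing.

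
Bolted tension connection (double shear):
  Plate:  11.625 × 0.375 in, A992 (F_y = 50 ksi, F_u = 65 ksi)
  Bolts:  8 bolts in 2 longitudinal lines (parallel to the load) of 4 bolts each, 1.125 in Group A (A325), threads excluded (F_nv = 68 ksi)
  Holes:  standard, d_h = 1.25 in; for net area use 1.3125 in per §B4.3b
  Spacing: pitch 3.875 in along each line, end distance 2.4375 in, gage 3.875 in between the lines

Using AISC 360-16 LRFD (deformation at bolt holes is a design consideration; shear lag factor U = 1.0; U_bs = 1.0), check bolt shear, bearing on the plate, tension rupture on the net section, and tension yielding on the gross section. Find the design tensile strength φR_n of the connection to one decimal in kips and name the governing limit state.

Bolt shear: A_b = π(1.125)²/4 = 0.99402 in². φR_n = 0.75 × 68 × 0.99402 × 8 × 2 = 811.1 kips.
Bearing (0.375 in plate, F_u = 65 ksi): end bolts L_c = 2.4375 − 1.25/2 = 1.8125, R_n = min(1.2×1.8125×0.375×65, 2.4×1.125×0.375×65) = 53.016 kips/bolt; interior L_c = 3.875 − 1.25 = 2.625, R_n = 65.813 kips/bolt. φR_n = 0.75 × (2×53.016 + 6×65.813) = 375.7 kips.
Tension rupture (net): A_n = (11.625 − 2×1.3125)×0.375 = 3.375 in² (U = 1.0, A_e = A_n). φR_n = 0.75 × 65 × 3.375 = 164.5 kips.
Tension yield (gross): A_g = 11.625×0.375 = 4.3594 in². φR_n = 0.90 × 50 × 4.3594 = 196.2 kips.
Governing: min(811.1, 375.7, 164.5, 196.2) = 164.5 kips → net-section rupture.

164.5 kips (net-section rupture governs)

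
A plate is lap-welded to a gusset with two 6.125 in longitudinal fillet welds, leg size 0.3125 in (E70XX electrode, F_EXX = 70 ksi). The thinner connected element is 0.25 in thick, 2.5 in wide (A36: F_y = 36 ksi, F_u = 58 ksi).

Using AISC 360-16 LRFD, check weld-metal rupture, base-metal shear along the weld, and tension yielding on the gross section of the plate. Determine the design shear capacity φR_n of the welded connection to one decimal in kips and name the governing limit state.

Weld metal: throat = 0.707×0.3125 = 0.22094 in, L = 2×6.125 = 12.25 in. φR_n = 0.75 × 0.6 × 70 × 0.22094 × 12.25 = 85.3 kips.
Base metal shear (0.25 in plate): yield φR_n = 1.0×0.6×36×0.25×12.25 = 66.2 kips; rupture φR_n = 0.75×0.6×58×0.25×12.25 = 79.9 kips; take 66.2 kips (yield).
Tension yield (gross): A_g = 2.5×0.25 = 0.625 in². φR_n = 0.90 × 36 × 0.625 = 20.3 kips.
Governing: min(85.3, 66.2, 20.3) = 20.3 kips → gross-section yield.

20.3 kips (gross-section yield governs)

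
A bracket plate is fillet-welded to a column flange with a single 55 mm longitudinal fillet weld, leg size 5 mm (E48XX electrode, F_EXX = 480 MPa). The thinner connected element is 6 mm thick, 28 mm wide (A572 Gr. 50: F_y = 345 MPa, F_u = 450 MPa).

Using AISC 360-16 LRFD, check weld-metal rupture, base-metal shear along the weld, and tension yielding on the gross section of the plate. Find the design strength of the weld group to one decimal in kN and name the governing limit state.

Weld metal: throat = 0.707×5 = 3.535 mm, L = 55 mm. φR_n = 0.75 × 0.6 × 480 × 3.535 × 55 = 42.0 kN.
Base metal shear (6 mm plate): yield φR_n = 1.0×0.6×345×6×55 = 68.3 kN; rupture φR_n = 0.75×0.6×450×6×55 = 66.8 kN; take 66.8 kN (rupture).
Tension yield (gross): A_g = 28×6 = 168 mm². φR_n = 0.90 × 345 × 168 = 52.2 kN.
Governing: min(42.0, 66.8, 52.2) = 42.0 kN → weld metal.

42.0 kN (weld metal governs)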